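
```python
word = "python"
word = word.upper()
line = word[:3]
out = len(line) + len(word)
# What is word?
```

Trace:
`word = "python"` → word = 'python'
`word = word.upper()` → word = 'PYTHON'
`line = word[:3]` → line = 'PYT'
`out = len(line) + len(word)` → out = 9
So word = 'PYTHON'

Answer: 'PYTHON'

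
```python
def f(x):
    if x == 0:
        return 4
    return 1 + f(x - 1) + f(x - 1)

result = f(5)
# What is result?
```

f(x) = 1 + 2·f(x-1), f(0)=4. Closed form: (4+1)·2^5 - 1 = 159.

Answer: 159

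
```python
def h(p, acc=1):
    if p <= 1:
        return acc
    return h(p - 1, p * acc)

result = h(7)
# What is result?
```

Accumulator trace (n, acc): (7, 1) -> (6, 7) -> (5, 42) -> (4, 210) -> (3, 840) -> (2, 2520) -> (1, 5040) -> return 5040

Answer: 5040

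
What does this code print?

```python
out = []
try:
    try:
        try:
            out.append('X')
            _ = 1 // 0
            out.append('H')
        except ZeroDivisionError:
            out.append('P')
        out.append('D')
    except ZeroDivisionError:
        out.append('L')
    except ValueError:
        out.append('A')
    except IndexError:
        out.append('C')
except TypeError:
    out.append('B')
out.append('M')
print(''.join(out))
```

Execution trace: 'X' (inner try body) → 'P' (inner except ZeroDivisionError) → 'D' (try body, no exception) → 'M' (after the try/except). Output: XPDM

Answer: XPDM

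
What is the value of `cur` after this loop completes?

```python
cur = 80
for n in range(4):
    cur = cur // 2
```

Halve 4 times: 80 // 2^4 = 5
`cur` takes the values: 80 → 40 → 20 → 10 → 5

Answer: 5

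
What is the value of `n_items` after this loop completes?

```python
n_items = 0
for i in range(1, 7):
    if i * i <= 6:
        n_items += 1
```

Count numbers where i² ≤ 6
`n_items` takes the values: 0 → 1 → 2

Answer: 2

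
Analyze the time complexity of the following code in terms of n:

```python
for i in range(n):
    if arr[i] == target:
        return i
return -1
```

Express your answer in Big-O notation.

This is Linear search in an array. Time complexity: O(n).

Answer: O(n)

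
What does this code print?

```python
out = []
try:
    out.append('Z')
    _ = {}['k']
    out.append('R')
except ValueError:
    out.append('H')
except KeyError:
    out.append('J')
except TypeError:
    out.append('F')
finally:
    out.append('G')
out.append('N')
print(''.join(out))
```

Execution trace: 'Z' (try body) → 'J' (except KeyError) → 'G' (finally) → 'N' (after the try/except). Output: ZJGN

Answer: ZJGN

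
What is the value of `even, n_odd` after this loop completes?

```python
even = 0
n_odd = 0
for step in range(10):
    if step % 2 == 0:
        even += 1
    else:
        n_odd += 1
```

Count evens and odds in range(10)
`even, n_odd` takes the values: (0, 0) → (1, 0) → (1, 1) → (2, 1) → (2, 2) → (3, 2) → (3, 3) → (4, 3) → (4, 4) → (5, 4) → (5, 5)

Answer: 5, 5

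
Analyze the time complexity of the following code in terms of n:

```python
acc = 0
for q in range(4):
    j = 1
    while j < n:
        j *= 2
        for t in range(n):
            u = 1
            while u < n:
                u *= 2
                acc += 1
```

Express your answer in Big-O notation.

Each loop level contributes: 1 × log n × n × log n. Multiplying the contributions gives O(n log² n).

Answer: O(n log² n)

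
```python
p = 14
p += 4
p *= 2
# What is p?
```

Trace:
`p = 14` → p = 14
`p += 4` → p = 18
`p *= 2` → p = 36
So p = 36

Answer: 36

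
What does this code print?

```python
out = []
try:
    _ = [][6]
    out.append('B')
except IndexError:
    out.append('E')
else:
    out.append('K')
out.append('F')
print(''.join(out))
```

Execution trace: 'E' (except IndexError) → 'F' (after the try/except). Output: EF

Answer: EF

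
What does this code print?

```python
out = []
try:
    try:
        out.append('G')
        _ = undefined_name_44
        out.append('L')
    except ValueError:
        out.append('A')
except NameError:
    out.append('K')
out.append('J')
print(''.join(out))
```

Execution trace: 'G' (try body) → 'K' (outer except NameError) → 'J' (after the try/except). Output: GKJ

Answer: GKJ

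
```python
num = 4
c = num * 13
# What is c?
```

Trace:
`num = 4` → num = 4
`c = num * 13` → c = 52
So c = 52

Answer: 52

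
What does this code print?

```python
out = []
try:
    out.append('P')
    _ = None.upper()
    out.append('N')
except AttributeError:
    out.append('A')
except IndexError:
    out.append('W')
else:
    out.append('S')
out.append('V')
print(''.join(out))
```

Execution trace: 'P' (try body) → 'A' (except AttributeError) → 'V' (after the try/except). Output: PAV

Answer: PAV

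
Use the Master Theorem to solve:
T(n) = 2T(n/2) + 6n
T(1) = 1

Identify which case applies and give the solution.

a=2, b=2, f(n)=6n. log_2(2) = 1. Since c=1 = 1, Case 2 applies: T(n) = Θ(n^log_b(a) · log n) = O(n log n).

Answer: O(n log n) - Case 2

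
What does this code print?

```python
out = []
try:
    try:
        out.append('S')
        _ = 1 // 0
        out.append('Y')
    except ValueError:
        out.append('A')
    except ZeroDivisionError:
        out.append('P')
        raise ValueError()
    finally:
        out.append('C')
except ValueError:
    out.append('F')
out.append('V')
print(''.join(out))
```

Execution trace: 'S' (try body) → 'P' (except ZeroDivisionError) → 'C' (finally) → 'F' (outer except ValueError) → 'V' (after the try/except). Output: SPCFV

Answer: SPCFV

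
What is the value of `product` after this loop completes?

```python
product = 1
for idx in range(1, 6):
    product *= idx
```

5! = 120
`product` takes the values: 1 → 2 → 6 → 24 → 120

Answer: 120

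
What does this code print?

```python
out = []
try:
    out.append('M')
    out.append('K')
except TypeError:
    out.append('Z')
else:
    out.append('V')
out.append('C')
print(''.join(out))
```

Execution trace: 'M' (try body) → 'K' (try body, no exception) → 'V' (else) → 'C' (after the try/except). Output: MKVC

Answer: MKVC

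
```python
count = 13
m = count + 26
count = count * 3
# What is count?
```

Trace:
`count = 13` → count = 13
`m = count + 26` → m = 39
`count = count * 3` → count = 39
So count = 39

Answer: 39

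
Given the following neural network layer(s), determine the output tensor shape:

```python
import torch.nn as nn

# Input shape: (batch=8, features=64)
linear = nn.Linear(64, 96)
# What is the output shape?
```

Input: (8, 64) -> Output: (8, 96)

Answer: (8, 96)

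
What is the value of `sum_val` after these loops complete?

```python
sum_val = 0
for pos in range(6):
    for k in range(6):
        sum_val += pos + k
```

Sum of all pos+k for pos,k in 6x6
`sum_val` takes the values: 0 → 1 → 3 → 6 → 10 → 15 → 16 → 18 → 21 → 25 → 30 → 36 → 38 → 41 → 45 → 50 → 56 → 63 → 66 → 70 → 75 → 81 → 88 → 96 → 100 → 105 → 111 → 118 → 126 → 135 → 140 → 146 → 153 → 161 → 170 → 180

Answer: 180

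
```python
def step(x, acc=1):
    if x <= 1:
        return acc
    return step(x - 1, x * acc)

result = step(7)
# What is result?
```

Accumulator trace (n, acc): (7, 1) -> (6, 7) -> (5, 42) -> (4, 210) -> (3, 840) -> (2, 2520) -> (1, 5040) -> return 5040

Answer: 5040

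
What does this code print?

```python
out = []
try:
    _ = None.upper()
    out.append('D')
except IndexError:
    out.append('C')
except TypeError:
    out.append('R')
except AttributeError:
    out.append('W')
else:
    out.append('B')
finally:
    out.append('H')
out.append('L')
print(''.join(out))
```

Execution trace: 'W' (except AttributeError) → 'H' (finally) → 'L' (after the try/except). Output: WHL

Answer: WHL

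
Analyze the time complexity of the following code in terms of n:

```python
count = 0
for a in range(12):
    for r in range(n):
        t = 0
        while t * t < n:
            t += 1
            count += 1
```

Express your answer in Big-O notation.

Each loop level contributes: 1 × n × √n. Multiplying the contributions gives O(n√n).

Answer: O(n√n)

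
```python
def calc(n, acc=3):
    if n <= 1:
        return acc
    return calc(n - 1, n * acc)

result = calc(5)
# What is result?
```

Accumulator trace (n, acc): (5, 3) -> (4, 15) -> (3, 60) -> (2, 180) -> (1, 360) -> return 360

Answer: 360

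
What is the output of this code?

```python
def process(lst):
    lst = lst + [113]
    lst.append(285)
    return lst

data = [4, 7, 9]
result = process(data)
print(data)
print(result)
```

Key concept: rebinding parameter vs mutation.
Step by step:
`data = [4, 7, 9]` → data = [4, 7, 9]
`result = process(data)` → result = [4, 7, 9, 113, 285]
`print(data)` → prints [4, 7, 9]
`print(result)` → prints [4, 7, 9, 113, 285]

Answer:
[4, 7, 9]
[4, 7, 9, 113, 285]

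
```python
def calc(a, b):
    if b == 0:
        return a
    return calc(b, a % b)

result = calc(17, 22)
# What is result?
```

calc(17, 22) -> calc(22, 17) -> calc(17, 5) -> calc(5, 2) -> calc(2, 1) -> calc(1, 0) -> 1

Answer: 1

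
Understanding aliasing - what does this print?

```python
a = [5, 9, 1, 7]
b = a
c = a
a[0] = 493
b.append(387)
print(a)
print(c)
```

Key concept: multiple aliases.
Step by step:
`a = [5, 9, 1, 7]` → a = [5, 9, 1, 7]
`b = a` → b = [5, 9, 1, 7] (same object as a)
`c = a` → c = [5, 9, 1, 7] (same object as a, b)
`a[0] = 493` → a = [493, 9, 1, 7] (same object as b, c); b = [493, 9, 1, 7] (same object as a, c); c = [493, 9, 1, 7] (same object as a, b)
`b.append(387)` → a = [493, 9, 1, 7, 387] (same object as b, c); b = [493, 9, 1, 7, 387] (same object as a, c); c = [493, 9, 1, 7, 387] (same object as a, b)
`print(a)` → prints [493, 9, 1, 7, 387]
`print(c)` → prints [493, 9, 1, 7, 387]

Answer:
[493, 9, 1, 7, 387]
[493, 9, 1, 7, 387]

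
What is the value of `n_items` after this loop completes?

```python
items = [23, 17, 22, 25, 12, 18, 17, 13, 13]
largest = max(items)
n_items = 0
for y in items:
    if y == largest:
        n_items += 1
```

Count of max value 25 in [23, 17, 22, 25, 12, 18, 17, 13, 13]
`n_items` takes the values: 0 → 1

Answer: 1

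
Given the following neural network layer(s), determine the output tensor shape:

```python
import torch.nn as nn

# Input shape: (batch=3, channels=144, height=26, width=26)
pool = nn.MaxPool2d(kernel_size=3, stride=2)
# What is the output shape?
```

Input: (3, 144, 26, 26) -> Output: (3, 144, 12, 12)

Answer: (3, 144, 12, 12)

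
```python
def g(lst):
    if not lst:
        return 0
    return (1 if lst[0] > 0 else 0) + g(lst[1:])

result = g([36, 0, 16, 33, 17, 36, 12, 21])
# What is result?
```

Count of positive elements in [36, 0, 16, 33, 17, 36, 12, 21] = 7

Answer: 7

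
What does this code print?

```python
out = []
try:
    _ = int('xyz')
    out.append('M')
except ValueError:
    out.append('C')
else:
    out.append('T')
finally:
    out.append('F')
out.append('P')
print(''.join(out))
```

Execution trace: 'C' (except ValueError) → 'F' (finally) → 'P' (after the try/except). Output: CFP

Answer: CFP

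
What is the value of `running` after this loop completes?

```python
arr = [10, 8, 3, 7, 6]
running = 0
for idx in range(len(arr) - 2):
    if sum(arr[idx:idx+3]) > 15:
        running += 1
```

Count windows with sum > 15
`running` takes the values: 0 → 1 → 2 → 3

Answer: 3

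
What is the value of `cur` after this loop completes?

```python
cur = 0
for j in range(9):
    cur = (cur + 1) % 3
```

Increment mod 3, 9 times = 0
`cur` takes the values: 0 → 1 → 2 → 0 → 1 → 2 → 0 → 1 → 2 → 0

Answer: 0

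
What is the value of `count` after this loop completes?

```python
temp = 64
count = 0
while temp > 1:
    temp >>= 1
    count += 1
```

Count right shifts until 1
`count` takes the values: 0 → 1 → 2 → 3 → 4 → 5 → 6

Answer: 6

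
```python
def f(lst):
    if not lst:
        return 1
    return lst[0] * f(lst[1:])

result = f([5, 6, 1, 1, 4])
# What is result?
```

Product over [5, 6, 1, 1, 4] = 5 * 6 * 1 * 1 * 4 = 120

Answer: 120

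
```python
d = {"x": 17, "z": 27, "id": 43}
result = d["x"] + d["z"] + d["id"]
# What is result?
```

Trace:
`d = {"x": 17, "z": 27, "id": 43}` → d = {'x': 17, 'z': 27, 'id': 43}
`result = d["x"] + d["z"] + d["id"]` → result = 87
So result = 87

Answer: 87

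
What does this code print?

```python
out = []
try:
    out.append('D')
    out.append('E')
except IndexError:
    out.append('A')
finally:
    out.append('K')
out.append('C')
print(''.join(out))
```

Execution trace: 'D' (try body) → 'E' (try body, no exception) → 'K' (finally) → 'C' (after the try/except). Output: DEKC

Answer: DEKC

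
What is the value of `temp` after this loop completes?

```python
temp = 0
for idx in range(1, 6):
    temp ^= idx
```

XOR of 1 to 5
`temp` takes the values: 0 → 1 → 3 → 0 → 4 → 1

Answer: 1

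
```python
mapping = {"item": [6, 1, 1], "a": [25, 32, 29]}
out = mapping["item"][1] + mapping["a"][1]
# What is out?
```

Trace:
`mapping = {"item": [6, 1, 1], "a": [25, 32, 29]}` → mapping = {'item': [6, 1, 1], 'a': [25, 32, 29]}
`out = mapping["item"][1] + mapping["a"][1]` → out = 33
So out = 33

Answer: 33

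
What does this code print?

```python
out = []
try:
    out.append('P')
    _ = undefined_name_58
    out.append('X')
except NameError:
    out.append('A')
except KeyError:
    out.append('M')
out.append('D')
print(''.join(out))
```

Execution trace: 'P' (try body) → 'A' (except NameError) → 'D' (after the try/except). Output: PAD

Answer: PAD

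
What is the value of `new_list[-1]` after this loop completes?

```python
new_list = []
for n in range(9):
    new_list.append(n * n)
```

Last element of squares 0 to 8
`new_list` takes the values: [] → [0] → [0, 1] → [0, 1, 4] → [0, 1, 4, 9] → [0, 1, 4, 9, 16] → [0, 1, 4, 9, 16, 25] → [0, 1, 4, 9, 16, 25, 36] → [0, 1, 4, 9, 16, 25, 36, 49] → [0, 1, 4, 9, 16, 25, 36, 49, 64]
So `new_list[-1]` = 64

Answer: 64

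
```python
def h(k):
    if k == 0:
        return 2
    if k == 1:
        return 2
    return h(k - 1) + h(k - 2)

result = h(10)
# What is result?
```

Build up from base cases: h(0)=2, h(1)=2, h(2)=4, h(3)=6, h(4)=10, h(5)=16, h(6)=26, ..., h(10)=178

Answer: 178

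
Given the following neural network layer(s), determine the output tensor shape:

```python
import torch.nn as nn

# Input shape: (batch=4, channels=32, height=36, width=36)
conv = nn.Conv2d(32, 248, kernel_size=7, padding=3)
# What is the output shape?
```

Input: (4, 32, 36, 36) -> Output: (4, 248, 36, 36)

Answer: (4, 248, 36, 36)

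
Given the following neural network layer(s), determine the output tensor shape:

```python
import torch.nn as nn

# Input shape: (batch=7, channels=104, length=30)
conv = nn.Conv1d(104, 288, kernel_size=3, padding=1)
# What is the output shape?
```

Input: (7, 104, 30) -> Output: (7, 288, 30)

Answer: (7, 288, 30)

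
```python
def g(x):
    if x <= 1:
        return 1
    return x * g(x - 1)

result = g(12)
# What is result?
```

g(12) = 12 * 11 * 10 * 9 * 8 * 7 * 6 * 5 * 4 * 3 * 2 * 1 = 479001600

Answer: 479001600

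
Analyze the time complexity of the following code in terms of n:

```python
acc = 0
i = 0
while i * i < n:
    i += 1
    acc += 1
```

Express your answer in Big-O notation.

Each loop level contributes: √n. Multiplying the contributions gives O(√n).

Answer: O(√n)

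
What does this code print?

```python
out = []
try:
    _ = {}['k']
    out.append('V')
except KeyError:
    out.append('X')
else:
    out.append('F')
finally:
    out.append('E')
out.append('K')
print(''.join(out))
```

Execution trace: 'X' (except KeyError) → 'E' (finally) → 'K' (after the try/except). Output: XEK

Answer: XEK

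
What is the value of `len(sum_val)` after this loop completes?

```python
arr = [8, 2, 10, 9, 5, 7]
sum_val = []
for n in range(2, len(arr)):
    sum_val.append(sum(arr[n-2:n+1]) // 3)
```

Number of 3-element averages
`sum_val` takes the values: [] → [6] → [6, 7] → [6, 7, 8] → [6, 7, 8, 7]
So `len(sum_val)` = 4

Answer: 4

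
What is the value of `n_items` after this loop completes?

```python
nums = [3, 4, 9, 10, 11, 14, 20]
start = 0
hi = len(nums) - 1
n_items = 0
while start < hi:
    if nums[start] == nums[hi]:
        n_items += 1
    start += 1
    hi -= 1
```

Count matching pairs from ends
`n_items` takes the values: 0

Answer: 0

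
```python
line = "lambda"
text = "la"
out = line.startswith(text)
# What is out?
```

Trace:
`line = "lambda"` → line = 'lambda'
`text = "la"` → text = 'la'
`out = line.startswith(text)` → out = True
So out = True

Answer: True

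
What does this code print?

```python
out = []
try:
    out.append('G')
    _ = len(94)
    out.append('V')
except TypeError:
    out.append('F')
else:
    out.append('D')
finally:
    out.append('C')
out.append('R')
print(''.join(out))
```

Execution trace: 'G' (try body) → 'F' (except TypeError) → 'C' (finally) → 'R' (after the try/except). Output: GFCR

Answer: GFCR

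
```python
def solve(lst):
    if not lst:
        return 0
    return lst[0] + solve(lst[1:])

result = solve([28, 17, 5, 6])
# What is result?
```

28 + 17 + 5 + 6 + 0 = 56

Answer: 56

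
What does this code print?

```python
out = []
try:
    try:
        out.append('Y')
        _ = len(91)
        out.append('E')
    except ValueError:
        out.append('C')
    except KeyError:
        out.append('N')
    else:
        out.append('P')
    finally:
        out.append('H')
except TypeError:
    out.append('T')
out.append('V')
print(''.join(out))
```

Execution trace: 'Y' (try body) → 'H' (finally) → 'T' (outer except TypeError) → 'V' (after the try/except). Output: YHTV

Answer: YHTV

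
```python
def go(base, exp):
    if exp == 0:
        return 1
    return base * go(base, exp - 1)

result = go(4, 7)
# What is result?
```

go(4, 7) = 4 * 4 * 4 * 4 * 4 * 4 * 4 = 16384

Answer: 16384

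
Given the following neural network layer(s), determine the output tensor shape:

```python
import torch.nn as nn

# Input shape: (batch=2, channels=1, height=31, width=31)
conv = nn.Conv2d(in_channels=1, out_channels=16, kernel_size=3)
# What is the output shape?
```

Input: (2, 1, 31, 31) -> Output: (2, 16, 29, 29)

Answer: (2, 16, 29, 29)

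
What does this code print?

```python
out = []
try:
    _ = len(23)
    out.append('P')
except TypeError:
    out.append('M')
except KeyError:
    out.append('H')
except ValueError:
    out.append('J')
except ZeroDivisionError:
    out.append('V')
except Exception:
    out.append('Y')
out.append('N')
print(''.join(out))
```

Execution trace: 'M' (except TypeError) → 'N' (after the try/except). Output: MN

Answer: MN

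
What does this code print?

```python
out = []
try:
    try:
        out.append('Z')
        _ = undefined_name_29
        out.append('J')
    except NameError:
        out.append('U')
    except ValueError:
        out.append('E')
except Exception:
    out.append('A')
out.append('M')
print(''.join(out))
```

Execution trace: 'Z' (inner try body) → 'U' (inner except NameError) → 'M' (after the try/except). Output: ZUM

Answer: ZUM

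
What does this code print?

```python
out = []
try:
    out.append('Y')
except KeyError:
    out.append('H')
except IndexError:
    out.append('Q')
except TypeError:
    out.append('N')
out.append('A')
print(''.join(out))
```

Execution trace: 'Y' (try body, no exception) → 'A' (after the try/except). Output: YA

Answer: YA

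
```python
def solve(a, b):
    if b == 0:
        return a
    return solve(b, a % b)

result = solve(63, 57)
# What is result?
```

solve(63, 57) -> solve(57, 6) -> solve(6, 3) -> solve(3, 0) -> 3

Answer: 3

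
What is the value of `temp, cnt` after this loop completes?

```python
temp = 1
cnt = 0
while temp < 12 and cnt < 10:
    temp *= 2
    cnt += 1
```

Double until >= 12 or 10 iterations
`temp, cnt` takes the values: (1, 0) → (2, 0) → (2, 1) → (4, 1) → (4, 2) → (8, 2) → (8, 3) → (16, 3) → (16, 4)

Answer: 16, 4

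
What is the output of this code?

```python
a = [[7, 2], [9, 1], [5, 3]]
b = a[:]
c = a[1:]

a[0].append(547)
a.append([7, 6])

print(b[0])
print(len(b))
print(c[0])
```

Key concept: slice with nested mutation.
Step by step:
`a = [[7, 2], [9, 1], [5, 3]]` → a = [[7, 2], [9, 1], [5, 3]]
`b = a[:]` → b = [[7, 2], [9, 1], [5, 3]]
`c = a[1:]` → c = [[9, 1], [5, 3]]
`a[0].append(547)` → a = [[7, 2, 547], [9, 1], [5, 3]]; b = [[7, 2, 547], [9, 1], [5, 3]]
`a.append([7, 6])` → a = [[7, 2, 547], [9, 1], [5, 3], [7, 6]]
`print(b[0])` → prints [7, 2, 547]
`print(len(b))` → prints 3
`print(c[0])` → prints [9, 1]

Answer:
[7, 2, 547]
3
[9, 1]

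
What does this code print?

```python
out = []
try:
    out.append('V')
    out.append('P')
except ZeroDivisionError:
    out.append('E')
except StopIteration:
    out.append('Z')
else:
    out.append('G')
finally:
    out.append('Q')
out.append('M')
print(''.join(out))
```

Execution trace: 'V' (try body) → 'P' (try body, no exception) → 'G' (else) → 'Q' (finally) → 'M' (after the try/except). Output: VPGQM

Answer: VPGQM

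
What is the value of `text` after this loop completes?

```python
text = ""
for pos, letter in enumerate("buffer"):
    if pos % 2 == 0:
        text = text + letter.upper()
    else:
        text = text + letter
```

Uppercase even positions in 'buffer'
`text` takes the values: "" → "B" → "Bu" → "BuF" → "BuFf" → "BuFfE" → "BuFfEr"

Answer: "BuFfEr"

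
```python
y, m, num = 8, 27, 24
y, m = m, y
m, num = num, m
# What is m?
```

Trace:
`y, m, num = 8, 27, 24` → y = 8; m = 27; num = 24
`y, m = m, y` → y = 27; m = 8
`m, num = num, m` → m = 24; num = 8
So m = 24

Answer: 24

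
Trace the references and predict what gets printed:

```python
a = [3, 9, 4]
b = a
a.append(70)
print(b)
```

Key concept: basic list aliasing.
Step by step:
`a = [3, 9, 4]` → a = [3, 9, 4]
`b = a` → b = [3, 9, 4] (same object as a)
`a.append(70)` → a = [3, 9, 4, 70] (same object as b); b = [3, 9, 4, 70] (same object as a)
`print(b)` → prints [3, 9, 4, 70]

Answer: [3, 9, 4, 70]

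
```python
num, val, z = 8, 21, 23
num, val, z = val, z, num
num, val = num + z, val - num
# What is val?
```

Trace:
`num, val, z = 8, 21, 23` → num = 8; val = 21; z = 23
`num, val, z = val, z, num` → num = 21; val = 23; z = 8
`num, val = num + z, val - num` → num = 29; val = 2
So val = 2

Answer: 2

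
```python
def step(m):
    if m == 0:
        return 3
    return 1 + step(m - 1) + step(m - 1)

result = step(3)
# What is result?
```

step(m) = 1 + 2·step(m-1), step(0)=3. Closed form: (3+1)·2^3 - 1 = 31.

Answer: 31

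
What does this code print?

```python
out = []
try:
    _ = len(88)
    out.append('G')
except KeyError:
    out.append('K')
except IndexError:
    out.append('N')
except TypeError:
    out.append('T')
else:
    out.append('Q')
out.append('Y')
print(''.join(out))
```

Execution trace: 'T' (except TypeError) → 'Y' (after the try/except). Output: TY

Answer: TY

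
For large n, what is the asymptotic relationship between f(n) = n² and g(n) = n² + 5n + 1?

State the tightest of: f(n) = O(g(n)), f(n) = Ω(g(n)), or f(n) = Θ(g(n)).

n² vs n² + 5n + 1: f(n) = Θ(g(n)) — they are asymptotically equivalent (lower-order terms are dominated).

Answer: f(n) = Θ(g(n)) — they are asymptotically equivalent (lower-order terms are dominated).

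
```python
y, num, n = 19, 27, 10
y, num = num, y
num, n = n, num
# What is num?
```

Trace:
`y, num, n = 19, 27, 10` → y = 19; num = 27; n = 10
`y, num = num, y` → y = 27; num = 19
`num, n = n, num` → num = 10; n = 19
So num = 10

Answer: 10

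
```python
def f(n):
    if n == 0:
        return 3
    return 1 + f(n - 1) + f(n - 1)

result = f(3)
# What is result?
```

f(n) = 1 + 2·f(n-1), f(0)=3. Closed form: (3+1)·2^3 - 1 = 31.

Answer: 31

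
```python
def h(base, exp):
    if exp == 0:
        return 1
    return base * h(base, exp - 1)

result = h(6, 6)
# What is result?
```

h(6, 6) = 6 * 6 * 6 * 6 * 6 * 6 = 46656

Answer: 46656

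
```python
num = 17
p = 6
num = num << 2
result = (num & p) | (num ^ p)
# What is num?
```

Trace:
`num = 17` → num = 17
`p = 6` → p = 6
`num = num << 2` → num = 68
`result = (num & p) | (num ^ p)` → result = 70
So num = 68

Answer: 68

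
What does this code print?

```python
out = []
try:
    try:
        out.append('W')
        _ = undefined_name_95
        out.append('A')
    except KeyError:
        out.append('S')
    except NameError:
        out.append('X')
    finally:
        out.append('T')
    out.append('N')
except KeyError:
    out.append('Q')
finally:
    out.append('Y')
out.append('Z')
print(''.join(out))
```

Execution trace: 'W' (inner try body) → 'X' (inner except NameError) → 'T' (inner finally) → 'N' (try body, no exception) → 'Y' (finally) → 'Z' (after the try/except). Output: WXTNYZ

Answer: WXTNYZ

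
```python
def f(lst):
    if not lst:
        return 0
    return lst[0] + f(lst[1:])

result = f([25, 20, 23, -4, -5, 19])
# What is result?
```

25 + 20 + 23 + (-4) + (-5) + 19 + 0 = 78

Answer: 78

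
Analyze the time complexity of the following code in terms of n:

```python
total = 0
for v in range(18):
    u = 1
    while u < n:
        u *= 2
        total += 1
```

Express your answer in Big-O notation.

Each loop level contributes: 1 × log n. Multiplying the contributions gives O(log n).

Answer: O(log n)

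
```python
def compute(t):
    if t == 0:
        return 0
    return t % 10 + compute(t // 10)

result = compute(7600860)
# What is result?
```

Sum of digits of 7600860: 0 + 6 + 8 + 0 + 0 + 6 + 7 = 27

Answer: 27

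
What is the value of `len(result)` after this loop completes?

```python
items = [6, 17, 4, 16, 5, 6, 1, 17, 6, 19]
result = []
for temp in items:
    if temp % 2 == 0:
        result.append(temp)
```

Count even numbers in [6, 17, 4, 16, 5, 6, 1, 17, 6, 19]
`result` takes the values: [] → [6] → [6, 4] → [6, 4, 16] → [6, 4, 16, 6] → [6, 4, 16, 6, 6]
So `len(result)` = 5

Answer: 5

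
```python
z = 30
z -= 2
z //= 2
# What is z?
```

Trace:
`z = 30` → z = 30
`z -= 2` → z = 28
`z //= 2` → z = 14
So z = 14

Answer: 14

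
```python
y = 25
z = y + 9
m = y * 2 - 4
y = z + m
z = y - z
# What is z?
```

Trace:
`y = 25` → y = 25
`z = y + 9` → z = 34
`m = y * 2 - 4` → m = 46
`y = z + m` → y = 80
`z = y - z` → z = 46
So z = 46

Answer: 46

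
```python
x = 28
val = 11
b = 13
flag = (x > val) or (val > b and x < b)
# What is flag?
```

Trace:
`x = 28` → x = 28
`val = 11` → val = 11
`b = 13` → b = 13
`flag = (x > val) or (val > b and x < b)` → flag = True
So flag = True

Answer: True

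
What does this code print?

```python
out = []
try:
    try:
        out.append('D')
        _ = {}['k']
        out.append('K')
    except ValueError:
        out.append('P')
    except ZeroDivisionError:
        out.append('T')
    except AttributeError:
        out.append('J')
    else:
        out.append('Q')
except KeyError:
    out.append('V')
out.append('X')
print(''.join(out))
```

Execution trace: 'D' (try body) → 'V' (outer except KeyError) → 'X' (after the try/except). Output: DVX

Answer: DVX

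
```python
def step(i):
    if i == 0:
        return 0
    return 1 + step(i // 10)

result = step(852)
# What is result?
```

Count of digits of 852: 3

Answer: 3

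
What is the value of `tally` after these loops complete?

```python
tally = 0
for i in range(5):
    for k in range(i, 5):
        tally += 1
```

Upper triangle: 5 + 4 + ... + 1
`tally` takes the values: 0 → 1 → 2 → 3 → 4 → 5 → 6 → 7 → 8 → 9 → 10 → 11 → 12 → 13 → 14 → 15

Answer: 15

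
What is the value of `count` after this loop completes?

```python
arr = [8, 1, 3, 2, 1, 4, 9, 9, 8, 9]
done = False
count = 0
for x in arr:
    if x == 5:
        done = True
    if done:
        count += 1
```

Count elements after first 5 in [8, 1, 3, 2, 1, 4, 9, 9, 8, 9]
`count` takes the values: 0

Answer: 0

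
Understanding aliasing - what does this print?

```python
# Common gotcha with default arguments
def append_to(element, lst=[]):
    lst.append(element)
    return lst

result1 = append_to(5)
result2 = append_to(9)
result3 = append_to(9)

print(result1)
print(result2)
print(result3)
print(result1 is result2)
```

Key concept: mutable default argument gotcha.
Step by step:
`result1 = append_to(5)` → result1 = [5]
`result2 = append_to(9)` → result1 = [5, 9] (same object as result2); result2 = [5, 9] (same object as result1)
`result3 = append_to(9)` → result1 = [5, 9, 9] (same object as result2, result3); result2 = [5, 9, 9] (same object as result1, result3); result3 = [5, 9, 9] (same object as result1, result2)
`print(result1)` → prints [5, 9, 9]
`print(result2)` → prints [5, 9, 9]
`print(result3)` → prints [5, 9, 9]
`print(result1 is result2)` → prints True

Answer:
[5, 9, 9]
[5, 9, 9]
[5, 9, 9]
True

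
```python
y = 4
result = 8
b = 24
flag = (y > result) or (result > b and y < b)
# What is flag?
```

Trace:
`y = 4` → y = 4
`result = 8` → result = 8
`b = 24` → b = 24
`flag = (y > result) or (result > b and y < b)` → flag = False
So flag = False

Answer: False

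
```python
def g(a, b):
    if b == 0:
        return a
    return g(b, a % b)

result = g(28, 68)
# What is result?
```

g(28, 68) -> g(68, 28) -> g(28, 12) -> g(12, 4) -> g(4, 0) -> 4

Answer: 4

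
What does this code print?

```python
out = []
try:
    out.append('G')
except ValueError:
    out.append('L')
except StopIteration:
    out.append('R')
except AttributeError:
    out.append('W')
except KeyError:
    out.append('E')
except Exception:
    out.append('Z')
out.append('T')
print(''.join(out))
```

Execution trace: 'G' (try body, no exception) → 'T' (after the try/except). Output: GT

Answer: GT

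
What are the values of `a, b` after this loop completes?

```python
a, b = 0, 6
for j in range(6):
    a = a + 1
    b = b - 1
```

a goes 0→6, b goes 6→0
`a, b` takes the values: (0, 6) → (1, 6) → (1, 5) → (2, 5) → (2, 4) → (3, 4) → (3, 3) → (4, 3) → (4, 2) → (5, 2) → (5, 1) → (6, 1) → (6, 0)

Answer: 6, 0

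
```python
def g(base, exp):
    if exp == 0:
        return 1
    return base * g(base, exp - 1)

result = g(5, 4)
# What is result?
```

g(5, 4) = 5 * 5 * 5 * 5 = 625

Answer: 625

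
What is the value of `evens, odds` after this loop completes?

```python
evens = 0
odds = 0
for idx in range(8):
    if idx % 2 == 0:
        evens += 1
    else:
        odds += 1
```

Count evens and odds in range(8)
`evens, odds` takes the values: (0, 0) → (1, 0) → (1, 1) → (2, 1) → (2, 2) → (3, 2) → (3, 3) → (4, 3) → (4, 4)

Answer: 4, 4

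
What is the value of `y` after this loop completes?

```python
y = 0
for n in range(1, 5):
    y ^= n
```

XOR of 1 to 4
`y` takes the values: 0 → 1 → 3 → 0 → 4

Answer: 4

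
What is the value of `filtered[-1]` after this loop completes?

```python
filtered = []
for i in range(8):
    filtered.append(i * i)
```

Last element of squares 0 to 7
`filtered` takes the values: [] → [0] → [0, 1] → [0, 1, 4] → [0, 1, 4, 9] → [0, 1, 4, 9, 16] → [0, 1, 4, 9, 16, 25] → [0, 1, 4, 9, 16, 25, 36] → [0, 1, 4, 9, 16, 25, 36, 49]
So `filtered[-1]` = 49

Answer: 49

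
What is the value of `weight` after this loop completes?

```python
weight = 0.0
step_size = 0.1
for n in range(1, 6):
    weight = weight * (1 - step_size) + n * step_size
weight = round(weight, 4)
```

Moving average with lr=0.1
`weight` takes the values: 0.0 → 0.1 → 0.29 → 0.561 → 0.9049 → 1.31441 → 1.3144

Answer: 1.3144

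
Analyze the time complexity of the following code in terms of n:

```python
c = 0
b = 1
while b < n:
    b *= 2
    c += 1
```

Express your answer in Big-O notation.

Each loop level contributes: log n. Multiplying the contributions gives O(log n).

Answer: O(log n)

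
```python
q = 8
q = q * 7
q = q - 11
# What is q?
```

Trace:
`q = 8` → q = 8
`q = q * 7` → q = 56
`q = q - 11` → q = 45
So q = 45

Answer: 45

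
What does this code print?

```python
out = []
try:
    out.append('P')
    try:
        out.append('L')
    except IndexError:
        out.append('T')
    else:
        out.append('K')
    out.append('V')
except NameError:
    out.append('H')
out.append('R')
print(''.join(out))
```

Execution trace: 'P' (try body) → 'L' (inner try body, no exception) → 'K' (inner else) → 'V' (try body, no exception) → 'R' (after the try/except). Output: PLKVR

Answer: PLKVR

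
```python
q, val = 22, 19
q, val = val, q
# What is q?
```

Trace:
`q, val = 22, 19` → q = 22; val = 19
`q, val = val, q` → q = 19; val = 22
So q = 19

Answer: 19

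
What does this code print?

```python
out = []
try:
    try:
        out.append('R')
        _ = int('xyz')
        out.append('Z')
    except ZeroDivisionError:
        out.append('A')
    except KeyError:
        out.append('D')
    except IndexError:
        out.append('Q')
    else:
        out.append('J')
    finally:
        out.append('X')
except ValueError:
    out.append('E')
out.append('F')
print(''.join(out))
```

Execution trace: 'R' (try body) → 'X' (finally) → 'E' (outer except ValueError) → 'F' (after the try/except). Output: RXEF

Answer: RXEF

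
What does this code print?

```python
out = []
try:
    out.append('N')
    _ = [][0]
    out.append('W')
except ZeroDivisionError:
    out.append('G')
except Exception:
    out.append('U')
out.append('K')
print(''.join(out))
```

Execution trace: 'N' (try body) → 'U' (except Exception) → 'K' (after the try/except). Output: NUK

Answer: NUK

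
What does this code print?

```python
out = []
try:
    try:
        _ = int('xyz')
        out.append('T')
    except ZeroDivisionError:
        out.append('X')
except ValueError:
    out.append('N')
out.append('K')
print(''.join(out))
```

Execution trace: 'N' (outer except ValueError) → 'K' (after the try/except). Output: NK

Answer: NK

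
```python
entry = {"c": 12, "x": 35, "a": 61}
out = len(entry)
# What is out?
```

Trace:
`entry = {"c": 12, "x": 35, "a": 61}` → entry = {'c': 12, 'x': 35, 'a': 61}
`out = len(entry)` → out = 3
So out = 3

Answer: 3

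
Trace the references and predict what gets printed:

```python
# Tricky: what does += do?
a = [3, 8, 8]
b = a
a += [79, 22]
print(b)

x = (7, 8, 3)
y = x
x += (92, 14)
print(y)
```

Key concept: += behavior differs for mutable vs immutable.
Step by step:
`a = [3, 8, 8]` → a = [3, 8, 8]
`b = a` → b = [3, 8, 8] (same object as a)
`a += [79, 22]` → a = [3, 8, 8, 79, 22] (same object as b); b = [3, 8, 8, 79, 22] (same object as a)
`print(b)` → prints [3, 8, 8, 79, 22]
`x = (7, 8, 3)` → x = (7, 8, 3)
`y = x` → y = (7, 8, 3)
`x += (92, 14)` → x = (7, 8, 3, 92, 14)
`print(y)` → prints (7, 8, 3)

Answer:
[3, 8, 8, 79, 22]
(7, 8, 3)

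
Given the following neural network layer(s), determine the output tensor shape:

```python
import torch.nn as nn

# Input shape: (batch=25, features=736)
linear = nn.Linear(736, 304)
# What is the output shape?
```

Input: (25, 736) -> Output: (25, 304)

Answer: (25, 304)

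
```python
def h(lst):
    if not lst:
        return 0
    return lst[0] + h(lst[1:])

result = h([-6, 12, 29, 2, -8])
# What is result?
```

(-6) + 12 + 29 + 2 + (-8) + 0 = 29

Answer: 29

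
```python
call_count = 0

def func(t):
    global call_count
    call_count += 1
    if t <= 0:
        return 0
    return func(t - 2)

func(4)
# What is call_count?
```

Linear recursion stepping by 2: 3 calls from t=4 down to ≤0.

Answer: 3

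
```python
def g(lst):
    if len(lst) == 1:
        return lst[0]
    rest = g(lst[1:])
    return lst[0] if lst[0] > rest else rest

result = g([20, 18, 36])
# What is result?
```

Recursive max over [20, 18, 36] = 36

Answer: 36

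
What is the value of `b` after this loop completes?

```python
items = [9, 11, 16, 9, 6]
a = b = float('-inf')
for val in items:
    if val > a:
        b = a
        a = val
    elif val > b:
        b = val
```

Second largest (with repeats) in [9, 11, 16, 9, 6]
`b` takes the values: -inf → 9 → 11

Answer: 11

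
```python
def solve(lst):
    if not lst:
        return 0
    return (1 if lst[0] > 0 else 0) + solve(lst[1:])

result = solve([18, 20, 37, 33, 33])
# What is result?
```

Count of positive elements in [18, 20, 37, 33, 33] = 5

Answer: 5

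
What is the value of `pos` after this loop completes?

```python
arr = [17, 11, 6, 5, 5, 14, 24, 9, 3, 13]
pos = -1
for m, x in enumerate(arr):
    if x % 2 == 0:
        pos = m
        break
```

First even number index in [17, 11, 6, 5, 5, 14, 24, 9, 3, 13]
`pos` takes the values: -1 → 2

Answer: 2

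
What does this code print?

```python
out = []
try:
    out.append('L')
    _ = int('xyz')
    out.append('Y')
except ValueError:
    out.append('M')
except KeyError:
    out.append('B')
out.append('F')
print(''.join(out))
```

Execution trace: 'L' (try body) → 'M' (except ValueError) → 'F' (after the try/except). Output: LMF

Answer: LMF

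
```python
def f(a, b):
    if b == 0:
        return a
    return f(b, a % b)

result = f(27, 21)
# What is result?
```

f(27, 21) -> f(21, 6) -> f(6, 3) -> f(3, 0) -> 3

Answer: 3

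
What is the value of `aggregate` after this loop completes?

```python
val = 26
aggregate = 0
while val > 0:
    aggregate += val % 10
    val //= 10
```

Sum digits of 26
`aggregate` takes the values: 0 → 6 → 8

Answer: 8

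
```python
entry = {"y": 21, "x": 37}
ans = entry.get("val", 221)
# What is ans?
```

Trace:
`entry = {"y": 21, "x": 37}` → entry = {'y': 21, 'x': 37}
`ans = entry.get("val", 221)` → ans = 221
So ans = 221

Answer: 221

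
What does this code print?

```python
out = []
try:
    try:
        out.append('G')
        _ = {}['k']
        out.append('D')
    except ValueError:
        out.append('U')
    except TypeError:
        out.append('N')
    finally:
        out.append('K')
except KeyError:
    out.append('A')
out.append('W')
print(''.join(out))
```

Execution trace: 'G' (try body) → 'K' (finally) → 'A' (outer except KeyError) → 'W' (after the try/except). Output: GKAW

Answer: GKAW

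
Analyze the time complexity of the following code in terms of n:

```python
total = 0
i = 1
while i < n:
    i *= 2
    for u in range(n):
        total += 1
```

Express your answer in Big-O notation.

Each loop level contributes: log n × n. Multiplying the contributions gives O(n log n).

Answer: O(n log n)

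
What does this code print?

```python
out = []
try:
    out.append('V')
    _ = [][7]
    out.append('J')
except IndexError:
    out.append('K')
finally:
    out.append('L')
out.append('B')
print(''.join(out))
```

Execution trace: 'V' (try body) → 'K' (except IndexError) → 'L' (finally) → 'B' (after the try/except). Output: VKLB

Answer: VKLB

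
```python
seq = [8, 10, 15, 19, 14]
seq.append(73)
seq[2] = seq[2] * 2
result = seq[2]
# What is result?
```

Trace:
`seq = [8, 10, 15, 19, 14]` → seq = [8, 10, 15, 19, 14]
`seq.append(73)` → seq = [8, 10, 15, 19, 14, 73]
`seq[2] = seq[2] * 2` → seq = [8, 10, 30, 19, 14, 73]
`result = seq[2]` → result = 30
So result = 30

Answer: 30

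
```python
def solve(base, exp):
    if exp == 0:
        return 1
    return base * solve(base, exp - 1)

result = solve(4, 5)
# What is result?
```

solve(4, 5) = 4 * 4 * 4 * 4 * 4 = 1024

Answer: 1024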